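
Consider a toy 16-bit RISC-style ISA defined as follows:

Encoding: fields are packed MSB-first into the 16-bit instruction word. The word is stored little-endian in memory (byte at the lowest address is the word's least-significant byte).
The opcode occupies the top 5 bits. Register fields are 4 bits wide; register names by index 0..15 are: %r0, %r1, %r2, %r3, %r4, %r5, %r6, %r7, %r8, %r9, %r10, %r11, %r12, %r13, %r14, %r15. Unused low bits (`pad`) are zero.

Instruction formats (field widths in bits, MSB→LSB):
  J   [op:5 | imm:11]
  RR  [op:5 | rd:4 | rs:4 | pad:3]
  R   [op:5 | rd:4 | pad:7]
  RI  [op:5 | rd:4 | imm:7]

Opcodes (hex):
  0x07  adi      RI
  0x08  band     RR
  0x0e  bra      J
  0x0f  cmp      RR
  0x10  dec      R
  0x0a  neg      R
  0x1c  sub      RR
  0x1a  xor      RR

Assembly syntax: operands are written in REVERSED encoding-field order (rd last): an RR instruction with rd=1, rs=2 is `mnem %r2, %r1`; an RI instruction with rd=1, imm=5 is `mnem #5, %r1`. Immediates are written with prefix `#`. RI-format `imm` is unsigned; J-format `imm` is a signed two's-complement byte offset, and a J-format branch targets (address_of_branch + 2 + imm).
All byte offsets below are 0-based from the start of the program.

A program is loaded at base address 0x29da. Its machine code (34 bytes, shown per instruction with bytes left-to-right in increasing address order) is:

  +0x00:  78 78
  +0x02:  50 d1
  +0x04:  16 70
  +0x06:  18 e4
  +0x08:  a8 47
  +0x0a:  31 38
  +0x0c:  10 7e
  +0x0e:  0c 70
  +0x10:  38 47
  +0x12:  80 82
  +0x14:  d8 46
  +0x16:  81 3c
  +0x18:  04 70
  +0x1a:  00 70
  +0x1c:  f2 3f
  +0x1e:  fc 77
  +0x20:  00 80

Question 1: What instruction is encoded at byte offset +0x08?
@+08  little-endian(a8 47) = 0x47a8
  op=0x47a8>>11=0x8 ⇒ band (RR)
  rd: (w>>7)&0xf=0xf → %r15
  rs: (w>>3)&0xf=0x5 → %r5

band %r5, %r15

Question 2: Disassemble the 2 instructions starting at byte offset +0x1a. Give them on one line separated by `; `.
@+1a  little-endian(00 70) = 0x7000
  opcode bits[15:11]=0xe: bra/J
  imm: (w>>0)&0x7ff=0x0 → #0
@+1c  little-endian(f2 3f) = 0x3ff2
  opcode bits[15:11]=0x7: adi/RI
  rd: (w>>7)&0xf=0xf → %r15
  imm: (w>>0)&0x7f=0x72 → #114

bra #0; adi #114, %r15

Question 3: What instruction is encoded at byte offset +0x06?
sub %r3, %r8

@+06  little-endian(18 e4) = 0xe418
  op=0xe418>>11=0x1c ⇒ sub (RR)
  [10:7] rd=8 = %r8
  [6:3] rs=3 = %r3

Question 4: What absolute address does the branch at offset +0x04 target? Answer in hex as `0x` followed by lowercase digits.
[04] 16 70 → 0x7016
  opcode bits[15:11]=0xe: bra/J
  imm: (w>>0)&0x7ff=0x16 → #22
  target = base 0x29da + off 0x04 + 2 + imm 22 = 0x29f6

0x29f6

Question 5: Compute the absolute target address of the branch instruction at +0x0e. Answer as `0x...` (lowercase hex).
+0x0e: 0c 70 ⇒ word 0x700c (little)
  op=0x700c>>11=0xe ⇒ bra (J)
  [10:0] imm=12 = #12
  target = base 0x29da + off 0x0e + 2 + imm 12 = 0x29f6

0x29f6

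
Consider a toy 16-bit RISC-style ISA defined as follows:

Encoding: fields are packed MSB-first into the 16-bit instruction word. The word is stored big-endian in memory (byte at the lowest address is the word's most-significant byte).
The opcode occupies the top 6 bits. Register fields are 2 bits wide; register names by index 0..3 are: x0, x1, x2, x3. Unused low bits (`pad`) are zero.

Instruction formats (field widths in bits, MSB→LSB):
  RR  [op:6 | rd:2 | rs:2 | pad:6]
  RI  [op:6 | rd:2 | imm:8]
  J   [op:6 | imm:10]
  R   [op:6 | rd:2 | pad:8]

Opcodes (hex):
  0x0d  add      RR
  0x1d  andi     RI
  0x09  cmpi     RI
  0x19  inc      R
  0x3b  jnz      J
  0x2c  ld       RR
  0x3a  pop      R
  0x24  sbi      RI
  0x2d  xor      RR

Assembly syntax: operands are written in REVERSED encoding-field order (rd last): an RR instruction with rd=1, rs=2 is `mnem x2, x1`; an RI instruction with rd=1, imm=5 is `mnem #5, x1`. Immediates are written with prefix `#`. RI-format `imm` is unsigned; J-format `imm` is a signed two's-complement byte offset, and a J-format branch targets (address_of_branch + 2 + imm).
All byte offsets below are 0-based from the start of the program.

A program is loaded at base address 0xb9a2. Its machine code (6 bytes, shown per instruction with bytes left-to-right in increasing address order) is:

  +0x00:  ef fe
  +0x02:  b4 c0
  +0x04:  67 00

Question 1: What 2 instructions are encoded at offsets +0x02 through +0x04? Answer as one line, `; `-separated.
off 0x02: read b4 c0 as big → 0xb4c0
  top 6b → 0x2d → xor [RR]
  rd@[9:8]=0x0 ⇒ x0
  rs@[7:6]=0x3 ⇒ x3
off 0x04: read 67 00 as big → 0x6700
  top 6b → 0x19 → inc [R]
  rd@[9:8]=0x3 ⇒ x3

xor x3, x0; inc x3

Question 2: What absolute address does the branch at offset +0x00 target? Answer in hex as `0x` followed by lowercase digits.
+0x00: ef fe ⇒ word 0xeffe (big)
  opcode bits[15:10]=0x3b: jnz/J
  imm@[9:0]=0x3fe (s10→-2) ⇒ #-2
  target = base 0xb9a2 + off 0x00 + 2 + imm -2 = 0xb9a2

0xb9a2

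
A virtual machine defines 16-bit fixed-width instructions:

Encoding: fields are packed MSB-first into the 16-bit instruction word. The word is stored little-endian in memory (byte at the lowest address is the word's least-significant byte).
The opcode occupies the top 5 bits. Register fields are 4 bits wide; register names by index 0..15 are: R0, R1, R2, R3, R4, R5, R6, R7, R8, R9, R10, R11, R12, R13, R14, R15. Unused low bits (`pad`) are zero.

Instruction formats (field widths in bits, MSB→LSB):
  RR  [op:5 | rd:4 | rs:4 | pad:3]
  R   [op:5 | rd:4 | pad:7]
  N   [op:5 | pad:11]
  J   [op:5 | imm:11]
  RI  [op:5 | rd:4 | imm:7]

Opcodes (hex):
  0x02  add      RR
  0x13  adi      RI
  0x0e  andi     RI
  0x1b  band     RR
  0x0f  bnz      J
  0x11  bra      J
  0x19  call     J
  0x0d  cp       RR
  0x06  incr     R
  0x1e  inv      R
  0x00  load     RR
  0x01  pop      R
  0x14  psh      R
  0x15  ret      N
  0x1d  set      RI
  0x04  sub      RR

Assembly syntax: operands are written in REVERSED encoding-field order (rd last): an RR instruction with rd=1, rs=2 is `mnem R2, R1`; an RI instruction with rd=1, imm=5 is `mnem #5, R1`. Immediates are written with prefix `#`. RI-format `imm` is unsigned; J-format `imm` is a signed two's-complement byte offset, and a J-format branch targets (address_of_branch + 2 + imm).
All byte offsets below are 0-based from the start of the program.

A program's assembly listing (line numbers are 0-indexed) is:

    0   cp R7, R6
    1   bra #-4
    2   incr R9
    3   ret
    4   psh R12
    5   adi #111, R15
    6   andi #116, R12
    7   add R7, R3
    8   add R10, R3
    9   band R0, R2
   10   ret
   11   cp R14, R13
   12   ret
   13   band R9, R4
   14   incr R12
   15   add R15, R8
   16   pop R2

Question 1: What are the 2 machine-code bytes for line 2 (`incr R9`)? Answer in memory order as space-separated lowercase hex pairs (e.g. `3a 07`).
80 34

L2: incr op=0x6:5|rd=9:4|pad=0:7 ⇒ 0x3480 ⇒ little 80 34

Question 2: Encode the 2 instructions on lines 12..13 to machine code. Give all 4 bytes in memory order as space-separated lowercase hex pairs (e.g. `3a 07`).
line 12 (ret): pack op=0x15:5|pad=0:11 = 0xa800; little→ 00 a8
line 13 (band): pack op=0x1b:5|rd=4:4|rs=9:4|pad=0:3 = 0xda48; little→ 48 da

00 a8 48 da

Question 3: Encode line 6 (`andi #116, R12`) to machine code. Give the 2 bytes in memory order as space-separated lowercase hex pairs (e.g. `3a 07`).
74 76

6. andi fields op=0xe:5|rd=12:4|imm=116:7 → word 7674h → 74 76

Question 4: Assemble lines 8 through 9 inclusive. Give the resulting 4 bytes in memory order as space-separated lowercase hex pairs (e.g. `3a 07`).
d0 11 00 d9

8. add fields op=0x2:5|rd=3:4|rs=10:4|pad=0:3 → word 11d0h → d0 11
9. band fields op=0x1b:5|rd=2:4|rs=0:4|pad=0:3 → word d900h → 00 d9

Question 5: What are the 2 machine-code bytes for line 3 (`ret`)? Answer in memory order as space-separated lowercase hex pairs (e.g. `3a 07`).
00 a8

line 3 (ret): pack op=0x15:5|pad=0:11 = 0xa800; little→ 00 a8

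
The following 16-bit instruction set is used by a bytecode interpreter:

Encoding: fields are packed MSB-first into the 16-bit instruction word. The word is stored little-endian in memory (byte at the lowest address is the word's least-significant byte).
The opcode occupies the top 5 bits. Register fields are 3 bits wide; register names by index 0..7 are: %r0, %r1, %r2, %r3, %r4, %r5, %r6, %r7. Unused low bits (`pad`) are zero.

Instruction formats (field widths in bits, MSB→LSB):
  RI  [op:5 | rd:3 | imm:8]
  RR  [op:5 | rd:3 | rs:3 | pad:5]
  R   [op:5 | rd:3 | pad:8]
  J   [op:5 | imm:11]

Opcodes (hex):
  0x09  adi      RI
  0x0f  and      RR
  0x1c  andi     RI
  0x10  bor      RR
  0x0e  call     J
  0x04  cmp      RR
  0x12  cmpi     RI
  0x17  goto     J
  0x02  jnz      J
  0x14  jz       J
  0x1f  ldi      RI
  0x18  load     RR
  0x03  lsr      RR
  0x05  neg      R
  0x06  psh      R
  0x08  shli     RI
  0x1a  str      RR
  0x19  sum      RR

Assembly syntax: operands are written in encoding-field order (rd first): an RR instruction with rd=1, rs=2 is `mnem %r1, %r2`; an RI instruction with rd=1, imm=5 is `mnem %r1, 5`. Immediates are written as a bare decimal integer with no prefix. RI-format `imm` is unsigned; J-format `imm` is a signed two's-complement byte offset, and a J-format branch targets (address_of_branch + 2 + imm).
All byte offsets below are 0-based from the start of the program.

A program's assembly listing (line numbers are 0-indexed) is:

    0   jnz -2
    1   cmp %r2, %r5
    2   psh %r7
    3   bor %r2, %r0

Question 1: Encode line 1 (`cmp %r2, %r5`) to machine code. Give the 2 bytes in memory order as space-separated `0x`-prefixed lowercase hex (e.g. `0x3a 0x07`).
0xa0 0x22

L1: cmp op=0x4:5|rd=2:3|rs=5:3|pad=0:5 ⇒ 0x22a0 ⇒ little a0 22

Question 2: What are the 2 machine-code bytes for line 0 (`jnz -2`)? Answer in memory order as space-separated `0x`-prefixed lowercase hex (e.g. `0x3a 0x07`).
0xfe 0x17

L0: jnz op=0x2:5|imm=-2:11 ⇒ 0x17fe ⇒ little fe 17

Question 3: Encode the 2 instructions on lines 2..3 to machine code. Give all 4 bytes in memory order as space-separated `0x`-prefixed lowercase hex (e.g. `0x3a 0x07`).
0x00 0x37 0x00 0x82

L2: psh op=0x6:5|rd=7:3|pad=0:8 ⇒ 0x3700 ⇒ little 00 37
L3: bor op=0x10:5|rd=2:3|rs=0:3|pad=0:5 ⇒ 0x8200 ⇒ little 00 82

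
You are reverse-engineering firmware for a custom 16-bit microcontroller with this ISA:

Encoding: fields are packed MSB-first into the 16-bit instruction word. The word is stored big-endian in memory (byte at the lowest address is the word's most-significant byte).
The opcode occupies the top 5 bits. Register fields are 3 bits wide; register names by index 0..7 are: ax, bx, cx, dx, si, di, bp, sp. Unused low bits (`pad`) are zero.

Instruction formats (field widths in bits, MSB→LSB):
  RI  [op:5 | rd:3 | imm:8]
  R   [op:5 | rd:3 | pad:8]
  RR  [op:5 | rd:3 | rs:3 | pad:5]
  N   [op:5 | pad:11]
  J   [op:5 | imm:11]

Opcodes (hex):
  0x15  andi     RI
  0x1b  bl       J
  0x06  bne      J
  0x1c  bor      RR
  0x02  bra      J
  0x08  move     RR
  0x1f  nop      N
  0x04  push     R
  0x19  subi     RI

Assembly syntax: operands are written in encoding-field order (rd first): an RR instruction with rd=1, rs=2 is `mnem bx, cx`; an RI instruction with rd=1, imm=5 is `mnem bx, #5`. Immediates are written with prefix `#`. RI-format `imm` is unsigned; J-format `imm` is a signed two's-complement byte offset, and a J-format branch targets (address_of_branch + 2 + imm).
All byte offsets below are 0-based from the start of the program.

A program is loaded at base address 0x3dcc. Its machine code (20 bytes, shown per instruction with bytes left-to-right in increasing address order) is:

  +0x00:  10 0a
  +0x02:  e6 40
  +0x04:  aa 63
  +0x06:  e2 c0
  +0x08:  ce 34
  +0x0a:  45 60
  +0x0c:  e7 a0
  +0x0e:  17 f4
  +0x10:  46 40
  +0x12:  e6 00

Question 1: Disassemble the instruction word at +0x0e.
bra #-12

off 0x0e: read 17 f4 as big → 0x17f4
  top 5b → 0x2 → bra [J]
  [10:0] imm=2036 (s11→-12) = #-12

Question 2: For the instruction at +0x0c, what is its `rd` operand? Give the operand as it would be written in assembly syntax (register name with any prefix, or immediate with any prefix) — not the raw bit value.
sp

+0x0c: e7 a0 ⇒ word 0xe7a0 (big)
  opcode bits[15:11]=0x1c: bor/RR
  [10:8] rd=7 = sp
  [7:5] rs=5 = di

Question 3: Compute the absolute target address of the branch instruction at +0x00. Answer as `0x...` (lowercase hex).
+0x00: 10 0a ⇒ word 0x100a (big)
  opcode bits[15:11]=0x2: bra/J
  [10:0] imm=10 = #10
  target = base 0x3dcc + off 0x00 + 2 + imm 10 = 0x3dd8

0x3dd8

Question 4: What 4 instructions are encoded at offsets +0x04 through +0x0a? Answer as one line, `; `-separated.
andi cx, #99; bor cx, bp; subi bp, #52; move di, dx

+0x04: aa 63 ⇒ word 0xaa63 (big)
  top 5b → 0x15 → andi [RI]
  [10:8] rd=2 = cx
  [7:0] imm=99 = #99
+0x06: e2 c0 ⇒ word 0xe2c0 (big)
  top 5b → 0x1c → bor [RR]
  [10:8] rd=2 = cx
  [7:5] rs=6 = bp
+0x08: ce 34 ⇒ word 0xce34 (big)
  top 5b → 0x19 → subi [RI]
  [10:8] rd=6 = bp
  [7:0] imm=52 = #52
+0x0a: 45 60 ⇒ word 0x4560 (big)
  top 5b → 0x8 → move [RR]
  [10:8] rd=5 = di
  [7:5] rs=3 = dx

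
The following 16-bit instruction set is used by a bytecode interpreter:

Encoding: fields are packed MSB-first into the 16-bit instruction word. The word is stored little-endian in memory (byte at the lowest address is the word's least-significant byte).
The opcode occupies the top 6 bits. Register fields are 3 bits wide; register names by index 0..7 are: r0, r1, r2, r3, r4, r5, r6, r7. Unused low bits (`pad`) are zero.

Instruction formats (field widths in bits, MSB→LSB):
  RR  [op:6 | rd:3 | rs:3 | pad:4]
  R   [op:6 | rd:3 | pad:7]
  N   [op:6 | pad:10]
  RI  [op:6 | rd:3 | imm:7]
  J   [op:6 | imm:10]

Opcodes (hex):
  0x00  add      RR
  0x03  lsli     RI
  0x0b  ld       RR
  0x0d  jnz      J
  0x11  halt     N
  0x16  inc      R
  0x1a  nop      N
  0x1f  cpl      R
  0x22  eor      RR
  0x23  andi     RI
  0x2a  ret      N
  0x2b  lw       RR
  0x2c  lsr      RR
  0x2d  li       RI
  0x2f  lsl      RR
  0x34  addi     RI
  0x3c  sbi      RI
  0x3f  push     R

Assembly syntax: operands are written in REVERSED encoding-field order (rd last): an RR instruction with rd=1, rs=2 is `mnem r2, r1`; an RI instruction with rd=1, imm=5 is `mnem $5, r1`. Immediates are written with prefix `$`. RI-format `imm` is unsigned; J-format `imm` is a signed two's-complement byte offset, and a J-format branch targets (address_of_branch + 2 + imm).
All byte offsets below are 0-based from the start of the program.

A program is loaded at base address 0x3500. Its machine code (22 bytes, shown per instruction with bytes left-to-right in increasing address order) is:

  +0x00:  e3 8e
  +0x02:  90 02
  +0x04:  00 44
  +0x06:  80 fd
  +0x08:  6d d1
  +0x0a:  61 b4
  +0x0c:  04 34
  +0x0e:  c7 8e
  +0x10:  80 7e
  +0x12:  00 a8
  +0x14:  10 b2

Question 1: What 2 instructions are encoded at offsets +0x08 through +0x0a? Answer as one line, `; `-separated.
addi $109, r2; li $97, r0

@+08  little-endian(6d d1) = 0xd16d
  top 6b → 0x34 → addi [RI]
  rd@[9:7]=0x2 ⇒ r2
  imm@[6:0]=0x6d ⇒ $109
@+0a  little-endian(61 b4) = 0xb461
  top 6b → 0x2d → li [RI]
  rd@[9:7]=0x0 ⇒ r0
  imm@[6:0]=0x61 ⇒ $97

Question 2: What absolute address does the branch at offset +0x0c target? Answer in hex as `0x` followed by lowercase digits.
0x3512

off 0x0c: read 04 34 as little → 0x3404
  op=0x3404>>10=0xd ⇒ jnz (J)
  imm@[9:0]=0x4 ⇒ $4
  target = base 0x3500 + off 0x0c + 2 + imm 4 = 0x3512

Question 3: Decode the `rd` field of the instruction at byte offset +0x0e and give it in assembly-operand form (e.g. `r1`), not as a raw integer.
r5

[0e] c7 8e → 0x8ec7
  opcode bits[15:10]=0x23: andi/RI
  rd@[9:7]=0x5 ⇒ r5
  imm@[6:0]=0x47 ⇒ $71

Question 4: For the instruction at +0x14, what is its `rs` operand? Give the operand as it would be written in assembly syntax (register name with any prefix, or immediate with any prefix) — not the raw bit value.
r1

off 0x14: read 10 b2 as little → 0xb210
  top 6b → 0x2c → lsr [RR]
  rd: (w>>7)&0x7=0x4 → r4
  rs: (w>>4)&0x7=0x1 → r1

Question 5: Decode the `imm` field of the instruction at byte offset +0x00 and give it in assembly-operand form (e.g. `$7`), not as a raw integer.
$99

+0x00: e3 8e ⇒ word 0x8ee3 (little)
  op=0x8ee3>>10=0x23 ⇒ andi (RI)
  rd: (w>>7)&0x7=0x5 → r5
  imm: (w>>0)&0x7f=0x63 → $99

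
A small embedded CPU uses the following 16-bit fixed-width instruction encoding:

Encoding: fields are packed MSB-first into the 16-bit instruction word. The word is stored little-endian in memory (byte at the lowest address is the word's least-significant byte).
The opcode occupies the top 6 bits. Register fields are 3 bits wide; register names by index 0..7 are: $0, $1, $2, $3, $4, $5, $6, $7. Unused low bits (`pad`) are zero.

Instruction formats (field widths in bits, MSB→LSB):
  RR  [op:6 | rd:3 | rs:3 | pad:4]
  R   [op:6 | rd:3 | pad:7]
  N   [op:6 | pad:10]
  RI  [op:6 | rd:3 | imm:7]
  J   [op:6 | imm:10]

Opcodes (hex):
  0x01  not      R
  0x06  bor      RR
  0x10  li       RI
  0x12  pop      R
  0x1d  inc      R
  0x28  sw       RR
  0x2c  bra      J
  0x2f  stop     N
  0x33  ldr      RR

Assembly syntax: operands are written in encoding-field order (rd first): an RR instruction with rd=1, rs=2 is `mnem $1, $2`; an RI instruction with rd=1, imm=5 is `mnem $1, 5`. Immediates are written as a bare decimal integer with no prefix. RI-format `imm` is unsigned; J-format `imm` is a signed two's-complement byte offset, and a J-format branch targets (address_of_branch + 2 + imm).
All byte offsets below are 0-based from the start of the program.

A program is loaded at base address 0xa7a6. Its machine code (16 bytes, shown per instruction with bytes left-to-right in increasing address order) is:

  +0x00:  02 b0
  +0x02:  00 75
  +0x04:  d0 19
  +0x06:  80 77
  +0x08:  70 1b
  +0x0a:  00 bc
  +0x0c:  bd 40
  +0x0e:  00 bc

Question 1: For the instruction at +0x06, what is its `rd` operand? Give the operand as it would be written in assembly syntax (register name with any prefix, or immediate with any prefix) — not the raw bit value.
@+06  little-endian(80 77) = 0x7780
  op=0x7780>>10=0x1d ⇒ inc (R)
  rd: (w>>7)&0x7=0x7 → $7

$7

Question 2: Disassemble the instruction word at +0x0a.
[0a] 00 bc → 0xbc00
  top 6b → 0x2f → stop [N]

stop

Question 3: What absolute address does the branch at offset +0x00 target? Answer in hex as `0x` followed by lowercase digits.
[00] 02 b0 → 0xb002
  opcode bits[15:10]=0x2c: bra/J
  [9:0] imm=2 = 2
  target = base 0xa7a6 + off 0x00 + 2 + imm 2 = 0xa7aa

0xa7aa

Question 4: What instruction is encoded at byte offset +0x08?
off 0x08: read 70 1b as little → 0x1b70
  opcode bits[15:10]=0x6: bor/RR
  [9:7] rd=6 = $6
  [6:4] rs=7 = $7

bor $6, $7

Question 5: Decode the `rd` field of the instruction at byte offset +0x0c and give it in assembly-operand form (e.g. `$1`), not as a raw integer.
$1

+0x0c: bd 40 ⇒ word 0x40bd (little)
  op=0x40bd>>10=0x10 ⇒ li (RI)
  [9:7] rd=1 = $1
  [6:0] imm=61 = 61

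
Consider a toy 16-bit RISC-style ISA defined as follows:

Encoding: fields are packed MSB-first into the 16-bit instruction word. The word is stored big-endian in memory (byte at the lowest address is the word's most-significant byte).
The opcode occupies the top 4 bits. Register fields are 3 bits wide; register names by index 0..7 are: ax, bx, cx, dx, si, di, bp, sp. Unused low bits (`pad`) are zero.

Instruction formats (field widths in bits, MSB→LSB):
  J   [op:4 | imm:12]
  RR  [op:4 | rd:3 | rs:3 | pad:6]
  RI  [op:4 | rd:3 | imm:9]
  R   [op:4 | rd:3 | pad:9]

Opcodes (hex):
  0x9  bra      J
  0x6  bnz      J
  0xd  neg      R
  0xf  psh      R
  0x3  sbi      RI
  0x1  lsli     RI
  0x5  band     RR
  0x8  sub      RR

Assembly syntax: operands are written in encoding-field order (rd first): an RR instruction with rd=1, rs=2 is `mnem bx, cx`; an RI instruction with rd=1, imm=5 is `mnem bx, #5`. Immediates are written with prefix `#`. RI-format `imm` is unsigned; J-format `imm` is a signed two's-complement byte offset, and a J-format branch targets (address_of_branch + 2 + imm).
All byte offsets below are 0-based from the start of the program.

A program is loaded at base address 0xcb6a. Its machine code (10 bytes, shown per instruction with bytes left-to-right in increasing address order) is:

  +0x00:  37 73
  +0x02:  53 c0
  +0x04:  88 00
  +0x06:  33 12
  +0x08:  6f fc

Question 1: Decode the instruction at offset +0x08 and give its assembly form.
bnz #-4

[08] 6f fc → 0x6ffc
  opcode bits[15:12]=0x6: bnz/J
  imm: (w>>0)&0xfff=0xffc (s12→-4) → #-4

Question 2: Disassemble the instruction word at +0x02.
band bx, sp

@+02  big-endian(53 c0) = 0x53c0
  op=0x53c0>>12=0x5 ⇒ band (RR)
  rd@[11:9]=0x1 ⇒ bx
  rs@[8:6]=0x7 ⇒ sp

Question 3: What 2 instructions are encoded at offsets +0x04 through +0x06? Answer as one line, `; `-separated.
sub si, ax; sbi bx, #274

off 0x04: read 88 00 as big → 0x8800
  opcode bits[15:12]=0x8: sub/RR
  rd@[11:9]=0x4 ⇒ si
  rs@[8:6]=0x0 ⇒ ax
off 0x06: read 33 12 as big → 0x3312
  opcode bits[15:12]=0x3: sbi/RI
  rd@[11:9]=0x1 ⇒ bx
  imm@[8:0]=0x112 ⇒ #274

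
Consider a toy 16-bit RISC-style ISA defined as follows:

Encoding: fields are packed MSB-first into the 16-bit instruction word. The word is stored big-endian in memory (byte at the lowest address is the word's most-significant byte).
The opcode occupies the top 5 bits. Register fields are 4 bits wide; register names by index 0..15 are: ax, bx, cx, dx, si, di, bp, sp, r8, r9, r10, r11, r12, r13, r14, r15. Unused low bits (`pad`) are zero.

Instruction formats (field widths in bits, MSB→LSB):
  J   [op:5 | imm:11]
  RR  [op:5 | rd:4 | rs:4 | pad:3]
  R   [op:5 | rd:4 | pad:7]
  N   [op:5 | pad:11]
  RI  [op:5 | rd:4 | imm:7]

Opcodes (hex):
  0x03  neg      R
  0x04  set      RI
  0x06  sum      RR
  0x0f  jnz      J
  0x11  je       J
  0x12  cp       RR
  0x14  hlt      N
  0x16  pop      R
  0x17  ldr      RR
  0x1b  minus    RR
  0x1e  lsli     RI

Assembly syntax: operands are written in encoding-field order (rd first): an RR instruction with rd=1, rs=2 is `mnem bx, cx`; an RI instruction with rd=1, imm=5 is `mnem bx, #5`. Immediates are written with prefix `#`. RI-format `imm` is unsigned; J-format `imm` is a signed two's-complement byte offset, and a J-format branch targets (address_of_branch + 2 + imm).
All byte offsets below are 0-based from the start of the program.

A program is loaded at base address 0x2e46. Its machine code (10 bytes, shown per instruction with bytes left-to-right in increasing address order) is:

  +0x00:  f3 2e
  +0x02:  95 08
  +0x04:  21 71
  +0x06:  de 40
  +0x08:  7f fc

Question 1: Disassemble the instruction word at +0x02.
off 0x02: read 95 08 as big → 0x9508
  opcode bits[15:11]=0x12: cp/RR
  rd@[10:7]=0xa ⇒ r10
  rs@[6:3]=0x1 ⇒ bx

cp r10, bx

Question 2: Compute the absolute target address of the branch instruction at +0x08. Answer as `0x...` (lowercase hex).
@+08  big-endian(7f fc) = 0x7ffc
  op=0x7ffc>>11=0xf ⇒ jnz (J)
  imm@[10:0]=0x7fc (s11→-4) ⇒ #-4
  target = base 0x2e46 + off 0x08 + 2 + imm -4 = 0x2e4c

0x2e4c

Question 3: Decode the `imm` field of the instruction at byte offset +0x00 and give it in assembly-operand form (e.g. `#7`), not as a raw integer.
off 0x00: read f3 2e as big → 0xf32e
  top 5b → 0x1e → lsli [RI]
  rd: (w>>7)&0xf=0x6 → bp
  imm: (w>>0)&0x7f=0x2e → #46

#46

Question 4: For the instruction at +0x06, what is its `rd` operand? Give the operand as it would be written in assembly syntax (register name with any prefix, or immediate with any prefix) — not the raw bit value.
r12

+0x06: de 40 ⇒ word 0xde40 (big)
  top 5b → 0x1b → minus [RR]
  rd: (w>>7)&0xf=0xc → r12
  rs: (w>>3)&0xf=0x8 → r8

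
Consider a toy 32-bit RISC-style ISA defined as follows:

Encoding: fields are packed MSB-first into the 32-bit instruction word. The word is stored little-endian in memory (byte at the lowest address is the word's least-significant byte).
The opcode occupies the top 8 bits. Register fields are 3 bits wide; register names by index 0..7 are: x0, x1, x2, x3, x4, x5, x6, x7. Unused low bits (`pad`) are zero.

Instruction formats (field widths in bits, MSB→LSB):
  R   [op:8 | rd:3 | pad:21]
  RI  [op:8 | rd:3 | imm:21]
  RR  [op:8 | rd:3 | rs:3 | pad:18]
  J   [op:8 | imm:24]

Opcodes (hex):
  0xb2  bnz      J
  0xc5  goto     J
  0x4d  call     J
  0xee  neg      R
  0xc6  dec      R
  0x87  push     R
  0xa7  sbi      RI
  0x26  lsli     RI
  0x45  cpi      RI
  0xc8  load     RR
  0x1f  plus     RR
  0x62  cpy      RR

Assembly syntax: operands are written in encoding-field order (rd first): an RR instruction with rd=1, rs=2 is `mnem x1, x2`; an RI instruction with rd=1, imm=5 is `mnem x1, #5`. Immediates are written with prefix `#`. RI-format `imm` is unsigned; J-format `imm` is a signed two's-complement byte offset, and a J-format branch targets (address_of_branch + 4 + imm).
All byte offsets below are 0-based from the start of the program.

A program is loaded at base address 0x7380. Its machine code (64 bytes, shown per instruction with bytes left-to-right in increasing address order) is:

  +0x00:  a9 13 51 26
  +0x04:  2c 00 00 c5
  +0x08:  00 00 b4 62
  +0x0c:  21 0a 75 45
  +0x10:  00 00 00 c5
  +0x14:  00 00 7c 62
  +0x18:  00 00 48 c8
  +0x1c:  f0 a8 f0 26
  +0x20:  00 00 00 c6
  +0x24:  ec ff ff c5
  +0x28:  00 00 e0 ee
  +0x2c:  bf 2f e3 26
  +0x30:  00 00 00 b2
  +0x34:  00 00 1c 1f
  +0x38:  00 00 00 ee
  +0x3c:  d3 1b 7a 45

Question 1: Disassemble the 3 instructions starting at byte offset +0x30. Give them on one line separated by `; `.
@+30  little-endian(00 00 00 b2) = 0xb2000000
  op=0xb2000000>>24=0xb2 ⇒ bnz (J)
  imm@[23:0]=0x0 ⇒ #0
@+34  little-endian(00 00 1c 1f) = 0x1f1c0000
  op=0x1f1c0000>>24=0x1f ⇒ plus (RR)
  rd@[23:21]=0x0 ⇒ x0
  rs@[20:18]=0x7 ⇒ x7
@+38  little-endian(00 00 00 ee) = 0xee000000
  op=0xee000000>>24=0xee ⇒ neg (R)
  rd@[23:21]=0x0 ⇒ x0

bnz #0; plus x0, x7; neg x0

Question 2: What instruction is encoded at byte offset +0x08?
+0x08: 00 00 b4 62 ⇒ word 0x62b40000 (little)
  top 8b → 0x62 → cpy [RR]
  rd@[23:21]=0x5 ⇒ x5
  rs@[20:18]=0x5 ⇒ x5

cpy x5, x5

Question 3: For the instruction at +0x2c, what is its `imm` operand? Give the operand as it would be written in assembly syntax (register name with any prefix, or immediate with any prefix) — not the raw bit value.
#208831

+0x2c: bf 2f e3 26 ⇒ word 0x26e32fbf (little)
  op=0x26e32fbf>>24=0x26 ⇒ lsli (RI)
  [23:21] rd=7 = x7
  [20:0] imm=208831 = #208831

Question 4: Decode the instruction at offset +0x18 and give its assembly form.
@+18  little-endian(00 00 48 c8) = 0xc8480000
  top 8b → 0xc8 → load [RR]
  [23:21] rd=2 = x2
  [20:18] rs=2 = x2

load x2, x2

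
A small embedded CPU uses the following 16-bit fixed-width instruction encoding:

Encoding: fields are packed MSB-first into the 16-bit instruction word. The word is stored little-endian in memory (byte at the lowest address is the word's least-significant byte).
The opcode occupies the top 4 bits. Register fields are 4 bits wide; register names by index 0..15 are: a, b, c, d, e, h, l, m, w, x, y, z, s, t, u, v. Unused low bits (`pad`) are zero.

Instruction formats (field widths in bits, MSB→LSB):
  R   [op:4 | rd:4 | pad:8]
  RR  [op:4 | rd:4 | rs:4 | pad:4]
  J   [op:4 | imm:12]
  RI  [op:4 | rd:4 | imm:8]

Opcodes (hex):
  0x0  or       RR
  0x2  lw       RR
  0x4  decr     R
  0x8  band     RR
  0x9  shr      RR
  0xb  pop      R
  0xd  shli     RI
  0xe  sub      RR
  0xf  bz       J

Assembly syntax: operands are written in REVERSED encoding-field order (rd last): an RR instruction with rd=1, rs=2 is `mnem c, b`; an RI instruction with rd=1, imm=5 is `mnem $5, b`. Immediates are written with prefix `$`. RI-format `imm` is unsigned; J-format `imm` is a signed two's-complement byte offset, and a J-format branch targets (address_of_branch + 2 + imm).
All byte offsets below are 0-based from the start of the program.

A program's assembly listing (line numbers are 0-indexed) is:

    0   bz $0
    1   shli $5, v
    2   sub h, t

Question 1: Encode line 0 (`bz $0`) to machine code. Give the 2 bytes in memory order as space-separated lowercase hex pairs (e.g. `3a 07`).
line 0 (bz): pack op=0xf:4|imm=0:12 = 0xf000; little→ 00 f0

00 f0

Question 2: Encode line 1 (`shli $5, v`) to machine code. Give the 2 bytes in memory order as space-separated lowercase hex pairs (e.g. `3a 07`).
L1: shli op=0xd:4|rd=15:4|imm=5:8 ⇒ 0xdf05 ⇒ little 05 df

05 df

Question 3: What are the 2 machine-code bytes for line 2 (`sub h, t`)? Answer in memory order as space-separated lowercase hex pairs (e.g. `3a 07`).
line 2 (sub): pack op=0xe:4|rd=13:4|rs=5:4|pad=0:4 = 0xed50; little→ 50 ed

50 ed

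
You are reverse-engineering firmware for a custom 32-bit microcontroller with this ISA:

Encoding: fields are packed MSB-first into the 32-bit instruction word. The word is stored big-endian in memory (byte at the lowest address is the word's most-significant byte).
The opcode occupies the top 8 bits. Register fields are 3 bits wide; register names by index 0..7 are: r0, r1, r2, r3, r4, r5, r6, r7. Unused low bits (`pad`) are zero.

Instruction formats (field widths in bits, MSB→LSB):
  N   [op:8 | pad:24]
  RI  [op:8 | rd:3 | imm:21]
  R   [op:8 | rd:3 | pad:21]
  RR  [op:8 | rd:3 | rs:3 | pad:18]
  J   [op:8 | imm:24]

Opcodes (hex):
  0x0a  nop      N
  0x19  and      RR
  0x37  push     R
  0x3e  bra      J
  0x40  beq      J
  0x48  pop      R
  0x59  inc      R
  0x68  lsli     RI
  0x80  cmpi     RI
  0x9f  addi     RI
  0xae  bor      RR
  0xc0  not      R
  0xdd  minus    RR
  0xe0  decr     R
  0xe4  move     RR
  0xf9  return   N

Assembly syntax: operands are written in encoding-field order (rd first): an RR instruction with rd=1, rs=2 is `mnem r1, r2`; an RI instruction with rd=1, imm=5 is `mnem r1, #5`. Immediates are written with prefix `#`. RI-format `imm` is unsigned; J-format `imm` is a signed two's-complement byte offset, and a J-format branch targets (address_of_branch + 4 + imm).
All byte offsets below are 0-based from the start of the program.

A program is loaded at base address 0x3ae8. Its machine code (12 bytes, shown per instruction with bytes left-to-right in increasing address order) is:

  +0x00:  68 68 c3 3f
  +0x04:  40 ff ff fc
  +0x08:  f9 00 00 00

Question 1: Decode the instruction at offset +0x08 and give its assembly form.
off 0x08: read f9 00 00 00 as big → 0xf9000000
  opcode bits[31:24]=0xf9: return/N

return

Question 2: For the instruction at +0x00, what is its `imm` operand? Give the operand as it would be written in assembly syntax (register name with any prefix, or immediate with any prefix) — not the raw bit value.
[00] 68 68 c3 3f → 0x6868c33f
  op=0x6868c33f>>24=0x68 ⇒ lsli (RI)
  [23:21] rd=3 = r3
  [20:0] imm=574271 = #574271

#574271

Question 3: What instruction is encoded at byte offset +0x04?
beq #-4

off 0x04: read 40 ff ff fc as big → 0x40fffffc
  op=0x40fffffc>>24=0x40 ⇒ beq (J)
  [23:0] imm=16777212 (s24→-4) = #-4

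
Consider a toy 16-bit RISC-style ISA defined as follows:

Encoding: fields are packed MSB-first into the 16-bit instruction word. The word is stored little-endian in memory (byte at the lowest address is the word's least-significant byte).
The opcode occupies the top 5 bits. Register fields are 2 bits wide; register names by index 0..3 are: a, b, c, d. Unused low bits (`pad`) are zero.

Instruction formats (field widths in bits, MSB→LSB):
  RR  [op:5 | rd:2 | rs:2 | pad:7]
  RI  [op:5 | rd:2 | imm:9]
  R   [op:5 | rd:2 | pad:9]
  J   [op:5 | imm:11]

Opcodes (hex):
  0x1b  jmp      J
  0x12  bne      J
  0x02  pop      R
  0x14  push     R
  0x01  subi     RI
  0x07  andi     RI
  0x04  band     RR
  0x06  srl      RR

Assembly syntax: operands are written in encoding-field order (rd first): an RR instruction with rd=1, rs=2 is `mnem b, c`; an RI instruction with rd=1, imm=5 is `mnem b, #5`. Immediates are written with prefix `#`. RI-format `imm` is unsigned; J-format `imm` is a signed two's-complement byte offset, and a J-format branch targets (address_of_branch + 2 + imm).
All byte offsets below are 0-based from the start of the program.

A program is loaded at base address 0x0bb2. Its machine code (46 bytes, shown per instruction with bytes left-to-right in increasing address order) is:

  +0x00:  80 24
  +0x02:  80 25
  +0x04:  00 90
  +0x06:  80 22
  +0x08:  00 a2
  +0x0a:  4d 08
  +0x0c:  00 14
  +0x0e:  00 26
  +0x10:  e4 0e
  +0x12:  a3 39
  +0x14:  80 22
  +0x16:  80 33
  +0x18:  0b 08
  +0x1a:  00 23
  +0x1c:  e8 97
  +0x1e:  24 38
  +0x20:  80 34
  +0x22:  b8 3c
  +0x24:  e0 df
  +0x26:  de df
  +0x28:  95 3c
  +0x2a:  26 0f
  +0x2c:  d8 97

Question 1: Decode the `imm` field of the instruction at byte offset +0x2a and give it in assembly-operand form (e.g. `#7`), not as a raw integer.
#294

off 0x2a: read 26 0f as little → 0x0f26
  top 5b → 0x1 → subi [RI]
  rd: (w>>9)&0x3=0x3 → d
  imm: (w>>0)&0x1ff=0x126 → #294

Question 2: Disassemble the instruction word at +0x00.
@+00  little-endian(80 24) = 0x2480
  op=0x2480>>11=0x4 ⇒ band (RR)
  rd@[10:9]=0x2 ⇒ c
  rs@[8:7]=0x1 ⇒ b

band c, b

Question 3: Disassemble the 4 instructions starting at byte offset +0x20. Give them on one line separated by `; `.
srl c, b; andi c, #184; jmp #-32; jmp #-34

[20] 80 34 → 0x3480
  op=0x3480>>11=0x6 ⇒ srl (RR)
  [10:9] rd=2 = c
  [8:7] rs=1 = b
[22] b8 3c → 0x3cb8
  op=0x3cb8>>11=0x7 ⇒ andi (RI)
  [10:9] rd=2 = c
  [8:0] imm=184 = #184
[24] e0 df → 0xdfe0
  op=0xdfe0>>11=0x1b ⇒ jmp (J)
  [10:0] imm=2016 (s11→-32) = #-32
[26] de df → 0xdfde
  op=0xdfde>>11=0x1b ⇒ jmp (J)
  [10:0] imm=2014 (s11→-34) = #-34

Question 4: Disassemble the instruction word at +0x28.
off 0x28: read 95 3c as little → 0x3c95
  op=0x3c95>>11=0x7 ⇒ andi (RI)
  rd@[10:9]=0x2 ⇒ c
  imm@[8:0]=0x95 ⇒ #149

andi c, #149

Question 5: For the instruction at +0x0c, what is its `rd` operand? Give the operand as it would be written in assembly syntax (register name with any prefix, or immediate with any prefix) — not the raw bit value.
off 0x0c: read 00 14 as little → 0x1400
  top 5b → 0x2 → pop [R]
  rd: (w>>9)&0x3=0x2 → c

c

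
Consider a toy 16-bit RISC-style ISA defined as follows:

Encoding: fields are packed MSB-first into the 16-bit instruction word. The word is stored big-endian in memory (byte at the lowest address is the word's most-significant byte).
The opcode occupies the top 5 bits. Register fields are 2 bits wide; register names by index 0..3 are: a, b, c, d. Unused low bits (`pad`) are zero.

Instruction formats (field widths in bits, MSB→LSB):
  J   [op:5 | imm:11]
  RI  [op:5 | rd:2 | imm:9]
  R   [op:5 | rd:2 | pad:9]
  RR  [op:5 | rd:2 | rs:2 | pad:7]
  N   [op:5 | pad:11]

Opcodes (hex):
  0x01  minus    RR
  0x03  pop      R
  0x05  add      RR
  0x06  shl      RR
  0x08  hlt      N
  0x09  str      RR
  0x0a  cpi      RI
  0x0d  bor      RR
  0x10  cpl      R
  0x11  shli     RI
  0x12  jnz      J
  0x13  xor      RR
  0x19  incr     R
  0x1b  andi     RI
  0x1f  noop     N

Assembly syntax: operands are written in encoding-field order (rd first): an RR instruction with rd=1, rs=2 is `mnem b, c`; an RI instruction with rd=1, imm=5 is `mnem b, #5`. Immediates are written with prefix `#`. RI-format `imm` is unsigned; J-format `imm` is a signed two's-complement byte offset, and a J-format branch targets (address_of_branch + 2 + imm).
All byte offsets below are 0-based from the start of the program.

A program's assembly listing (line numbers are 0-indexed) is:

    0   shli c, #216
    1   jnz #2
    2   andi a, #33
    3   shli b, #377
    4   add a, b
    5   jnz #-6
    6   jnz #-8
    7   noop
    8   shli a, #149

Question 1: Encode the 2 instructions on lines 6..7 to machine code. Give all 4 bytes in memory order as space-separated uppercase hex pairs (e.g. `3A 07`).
6. jnz fields op=0x12:5|imm=-8:11 → word 97f8h → 97 f8
7. noop fields op=0x1f:5|pad=0:11 → word f800h → f8 00

97 F8 F8 00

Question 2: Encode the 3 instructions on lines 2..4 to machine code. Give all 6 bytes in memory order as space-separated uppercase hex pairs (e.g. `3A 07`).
D8 21 8B 79 28 80

2. andi fields op=0x1b:5|rd=0:2|imm=33:9 → word d821h → d8 21
3. shli fields op=0x11:5|rd=1:2|imm=377:9 → word 8b79h → 8b 79
4. add fields op=0x5:5|rd=0:2|rs=1:2|pad=0:7 → word 2880h → 28 80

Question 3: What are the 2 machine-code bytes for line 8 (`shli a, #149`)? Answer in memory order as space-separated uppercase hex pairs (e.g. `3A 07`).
L8: shli op=0x11:5|rd=0:2|imm=149:9 ⇒ 0x8895 ⇒ big 88 95

88 95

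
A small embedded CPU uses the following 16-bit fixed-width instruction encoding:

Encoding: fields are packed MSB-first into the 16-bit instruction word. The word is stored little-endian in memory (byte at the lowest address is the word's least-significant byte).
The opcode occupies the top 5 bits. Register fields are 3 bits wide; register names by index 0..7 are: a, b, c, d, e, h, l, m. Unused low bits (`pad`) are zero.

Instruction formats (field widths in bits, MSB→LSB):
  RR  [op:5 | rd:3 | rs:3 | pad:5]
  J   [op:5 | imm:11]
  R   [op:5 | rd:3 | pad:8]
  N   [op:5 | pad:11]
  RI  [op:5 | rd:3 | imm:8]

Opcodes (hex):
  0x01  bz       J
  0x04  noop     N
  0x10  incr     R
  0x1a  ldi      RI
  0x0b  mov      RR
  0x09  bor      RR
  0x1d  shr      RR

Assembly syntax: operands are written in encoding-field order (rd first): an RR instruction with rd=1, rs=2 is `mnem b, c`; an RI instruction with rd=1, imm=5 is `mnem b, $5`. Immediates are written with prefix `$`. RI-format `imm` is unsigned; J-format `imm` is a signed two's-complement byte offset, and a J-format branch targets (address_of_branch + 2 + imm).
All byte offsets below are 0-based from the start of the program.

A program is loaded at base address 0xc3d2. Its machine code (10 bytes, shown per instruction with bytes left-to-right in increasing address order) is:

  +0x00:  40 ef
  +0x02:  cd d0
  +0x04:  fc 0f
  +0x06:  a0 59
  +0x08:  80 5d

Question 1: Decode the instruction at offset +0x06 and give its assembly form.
mov b, h

[06] a0 59 → 0x59a0
  op=0x59a0>>11=0xb ⇒ mov (RR)
  rd@[10:8]=0x1 ⇒ b
  rs@[7:5]=0x5 ⇒ h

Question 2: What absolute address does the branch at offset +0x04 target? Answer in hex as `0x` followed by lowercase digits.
[04] fc 0f → 0x0ffc
  top 5b → 0x1 → bz [J]
  imm: (w>>0)&0x7ff=0x7fc (s11→-4) → $-4
  target = base 0xc3d2 + off 0x04 + 2 + imm -4 = 0xc3d4

0xc3d4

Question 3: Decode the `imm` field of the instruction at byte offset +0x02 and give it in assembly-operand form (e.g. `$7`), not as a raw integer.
+0x02: cd d0 ⇒ word 0xd0cd (little)
  opcode bits[15:11]=0x1a: ldi/RI
  rd: (w>>8)&0x7=0x0 → a
  imm: (w>>0)&0xff=0xcd → $205

$205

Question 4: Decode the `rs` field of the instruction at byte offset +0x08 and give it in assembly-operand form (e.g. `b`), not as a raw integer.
e

[08] 80 5d → 0x5d80
  opcode bits[15:11]=0xb: mov/RR
  rd: (w>>8)&0x7=0x5 → h
  rs: (w>>5)&0x7=0x4 → e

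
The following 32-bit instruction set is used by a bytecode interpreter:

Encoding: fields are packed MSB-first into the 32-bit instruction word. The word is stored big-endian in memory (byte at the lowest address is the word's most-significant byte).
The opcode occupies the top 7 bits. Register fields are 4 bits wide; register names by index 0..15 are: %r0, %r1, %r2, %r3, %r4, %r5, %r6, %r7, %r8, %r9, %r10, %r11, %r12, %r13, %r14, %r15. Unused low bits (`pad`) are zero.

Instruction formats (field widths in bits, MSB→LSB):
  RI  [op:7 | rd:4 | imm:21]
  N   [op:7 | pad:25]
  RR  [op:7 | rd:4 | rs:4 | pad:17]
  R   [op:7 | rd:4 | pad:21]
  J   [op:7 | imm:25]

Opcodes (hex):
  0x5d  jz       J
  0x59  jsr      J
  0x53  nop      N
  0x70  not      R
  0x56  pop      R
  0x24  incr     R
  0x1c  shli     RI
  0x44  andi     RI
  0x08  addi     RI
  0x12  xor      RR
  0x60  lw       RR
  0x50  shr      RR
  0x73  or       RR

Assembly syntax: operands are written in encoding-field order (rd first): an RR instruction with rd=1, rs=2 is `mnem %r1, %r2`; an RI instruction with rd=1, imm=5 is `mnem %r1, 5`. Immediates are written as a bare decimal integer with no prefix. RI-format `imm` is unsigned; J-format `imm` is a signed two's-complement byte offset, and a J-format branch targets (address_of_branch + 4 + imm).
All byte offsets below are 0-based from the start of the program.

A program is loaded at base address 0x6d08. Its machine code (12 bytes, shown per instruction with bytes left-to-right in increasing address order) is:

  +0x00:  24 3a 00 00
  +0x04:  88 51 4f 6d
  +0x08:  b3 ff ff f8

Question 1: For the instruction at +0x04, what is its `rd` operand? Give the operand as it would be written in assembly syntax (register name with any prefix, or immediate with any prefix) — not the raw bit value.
%r2

[04] 88 51 4f 6d → 0x88514f6d
  op=0x88514f6d>>25=0x44 ⇒ andi (RI)
  rd@[24:21]=0x2 ⇒ %r2
  imm@[20:0]=0x114f6d ⇒ 1134445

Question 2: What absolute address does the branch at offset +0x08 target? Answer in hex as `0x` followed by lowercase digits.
[08] b3 ff ff f8 → 0xb3fffff8
  top 7b → 0x59 → jsr [J]
  imm@[24:0]=0x1fffff8 (s25→-8) ⇒ -8
  target = base 0x6d08 + off 0x08 + 4 + imm -8 = 0x6d0c

0x6d0c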